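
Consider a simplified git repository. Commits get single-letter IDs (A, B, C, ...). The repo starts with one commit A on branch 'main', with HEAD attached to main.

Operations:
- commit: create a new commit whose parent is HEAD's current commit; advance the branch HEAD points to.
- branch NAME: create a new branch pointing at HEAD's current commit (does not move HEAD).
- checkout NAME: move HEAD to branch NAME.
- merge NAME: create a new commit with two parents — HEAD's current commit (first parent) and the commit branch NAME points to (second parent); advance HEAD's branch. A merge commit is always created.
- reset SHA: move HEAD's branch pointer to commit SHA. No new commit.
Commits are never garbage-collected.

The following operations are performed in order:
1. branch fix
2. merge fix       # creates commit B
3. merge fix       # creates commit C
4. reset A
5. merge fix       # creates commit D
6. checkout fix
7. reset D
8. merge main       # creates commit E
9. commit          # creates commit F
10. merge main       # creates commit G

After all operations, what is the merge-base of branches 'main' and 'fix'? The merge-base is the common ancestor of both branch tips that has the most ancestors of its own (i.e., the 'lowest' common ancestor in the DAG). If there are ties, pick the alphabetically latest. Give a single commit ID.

Answer: D

Derivation:
After op 1 (branch): HEAD=main@A [fix=A main=A]
After op 2 (merge): HEAD=main@B [fix=A main=B]
After op 3 (merge): HEAD=main@C [fix=A main=C]
After op 4 (reset): HEAD=main@A [fix=A main=A]
After op 5 (merge): HEAD=main@D [fix=A main=D]
After op 6 (checkout): HEAD=fix@A [fix=A main=D]
After op 7 (reset): HEAD=fix@D [fix=D main=D]
After op 8 (merge): HEAD=fix@E [fix=E main=D]
After op 9 (commit): HEAD=fix@F [fix=F main=D]
After op 10 (merge): HEAD=fix@G [fix=G main=D]
ancestors(main=D): ['A', 'D']
ancestors(fix=G): ['A', 'D', 'E', 'F', 'G']
common: ['A', 'D']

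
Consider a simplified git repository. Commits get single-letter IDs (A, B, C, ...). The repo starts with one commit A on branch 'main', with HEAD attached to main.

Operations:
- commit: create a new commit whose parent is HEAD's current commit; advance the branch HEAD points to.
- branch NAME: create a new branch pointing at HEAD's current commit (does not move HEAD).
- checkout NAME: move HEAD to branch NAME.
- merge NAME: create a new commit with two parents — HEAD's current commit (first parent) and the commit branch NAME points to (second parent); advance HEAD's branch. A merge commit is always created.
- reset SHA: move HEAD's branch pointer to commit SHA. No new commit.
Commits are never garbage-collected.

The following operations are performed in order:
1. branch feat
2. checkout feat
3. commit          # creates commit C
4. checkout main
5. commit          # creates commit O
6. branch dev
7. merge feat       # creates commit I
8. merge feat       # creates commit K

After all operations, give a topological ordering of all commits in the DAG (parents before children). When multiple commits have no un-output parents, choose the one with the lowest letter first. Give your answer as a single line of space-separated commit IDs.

After op 1 (branch): HEAD=main@A [feat=A main=A]
After op 2 (checkout): HEAD=feat@A [feat=A main=A]
After op 3 (commit): HEAD=feat@C [feat=C main=A]
After op 4 (checkout): HEAD=main@A [feat=C main=A]
After op 5 (commit): HEAD=main@O [feat=C main=O]
After op 6 (branch): HEAD=main@O [dev=O feat=C main=O]
After op 7 (merge): HEAD=main@I [dev=O feat=C main=I]
After op 8 (merge): HEAD=main@K [dev=O feat=C main=K]
commit A: parents=[]
commit C: parents=['A']
commit I: parents=['O', 'C']
commit K: parents=['I', 'C']
commit O: parents=['A']

Answer: A C O I K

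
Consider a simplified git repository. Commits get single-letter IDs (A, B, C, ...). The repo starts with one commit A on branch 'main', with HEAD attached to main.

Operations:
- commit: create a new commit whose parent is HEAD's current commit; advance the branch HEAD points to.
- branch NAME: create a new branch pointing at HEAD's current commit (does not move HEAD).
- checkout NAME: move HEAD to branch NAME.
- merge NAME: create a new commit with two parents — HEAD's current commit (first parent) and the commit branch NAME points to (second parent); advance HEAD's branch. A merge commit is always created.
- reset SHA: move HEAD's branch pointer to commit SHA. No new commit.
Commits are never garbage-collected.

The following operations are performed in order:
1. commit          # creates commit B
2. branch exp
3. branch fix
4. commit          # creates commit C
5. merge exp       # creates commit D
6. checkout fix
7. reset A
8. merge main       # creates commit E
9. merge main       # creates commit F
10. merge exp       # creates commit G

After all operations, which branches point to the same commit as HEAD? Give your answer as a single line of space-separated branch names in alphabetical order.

Answer: fix

Derivation:
After op 1 (commit): HEAD=main@B [main=B]
After op 2 (branch): HEAD=main@B [exp=B main=B]
After op 3 (branch): HEAD=main@B [exp=B fix=B main=B]
After op 4 (commit): HEAD=main@C [exp=B fix=B main=C]
After op 5 (merge): HEAD=main@D [exp=B fix=B main=D]
After op 6 (checkout): HEAD=fix@B [exp=B fix=B main=D]
After op 7 (reset): HEAD=fix@A [exp=B fix=A main=D]
After op 8 (merge): HEAD=fix@E [exp=B fix=E main=D]
After op 9 (merge): HEAD=fix@F [exp=B fix=F main=D]
After op 10 (merge): HEAD=fix@G [exp=B fix=G main=D]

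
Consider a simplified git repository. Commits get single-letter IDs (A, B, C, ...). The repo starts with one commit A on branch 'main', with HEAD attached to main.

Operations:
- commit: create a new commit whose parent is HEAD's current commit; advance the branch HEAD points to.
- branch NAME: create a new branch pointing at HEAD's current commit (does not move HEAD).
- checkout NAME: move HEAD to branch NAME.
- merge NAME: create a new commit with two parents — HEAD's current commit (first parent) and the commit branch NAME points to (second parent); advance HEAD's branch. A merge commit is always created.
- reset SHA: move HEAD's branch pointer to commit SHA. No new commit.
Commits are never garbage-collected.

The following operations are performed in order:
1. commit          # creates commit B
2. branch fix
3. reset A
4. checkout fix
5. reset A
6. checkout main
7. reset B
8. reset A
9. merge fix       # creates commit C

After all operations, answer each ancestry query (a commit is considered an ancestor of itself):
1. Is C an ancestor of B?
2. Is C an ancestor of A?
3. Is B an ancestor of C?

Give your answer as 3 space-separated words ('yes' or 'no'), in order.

After op 1 (commit): HEAD=main@B [main=B]
After op 2 (branch): HEAD=main@B [fix=B main=B]
After op 3 (reset): HEAD=main@A [fix=B main=A]
After op 4 (checkout): HEAD=fix@B [fix=B main=A]
After op 5 (reset): HEAD=fix@A [fix=A main=A]
After op 6 (checkout): HEAD=main@A [fix=A main=A]
After op 7 (reset): HEAD=main@B [fix=A main=B]
After op 8 (reset): HEAD=main@A [fix=A main=A]
After op 9 (merge): HEAD=main@C [fix=A main=C]
ancestors(B) = {A,B}; C in? no
ancestors(A) = {A}; C in? no
ancestors(C) = {A,C}; B in? no

Answer: no no no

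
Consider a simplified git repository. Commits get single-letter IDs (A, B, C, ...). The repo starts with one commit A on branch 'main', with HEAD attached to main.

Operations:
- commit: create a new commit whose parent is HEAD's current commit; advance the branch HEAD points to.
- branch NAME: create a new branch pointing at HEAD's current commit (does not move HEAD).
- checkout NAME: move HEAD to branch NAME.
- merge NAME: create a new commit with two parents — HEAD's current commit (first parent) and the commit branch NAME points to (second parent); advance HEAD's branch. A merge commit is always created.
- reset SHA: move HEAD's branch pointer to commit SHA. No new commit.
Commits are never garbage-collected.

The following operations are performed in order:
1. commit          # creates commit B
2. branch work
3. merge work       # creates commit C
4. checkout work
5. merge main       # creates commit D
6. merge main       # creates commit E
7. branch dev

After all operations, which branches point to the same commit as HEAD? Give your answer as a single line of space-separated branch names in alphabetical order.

After op 1 (commit): HEAD=main@B [main=B]
After op 2 (branch): HEAD=main@B [main=B work=B]
After op 3 (merge): HEAD=main@C [main=C work=B]
After op 4 (checkout): HEAD=work@B [main=C work=B]
After op 5 (merge): HEAD=work@D [main=C work=D]
After op 6 (merge): HEAD=work@E [main=C work=E]
After op 7 (branch): HEAD=work@E [dev=E main=C work=E]

Answer: dev work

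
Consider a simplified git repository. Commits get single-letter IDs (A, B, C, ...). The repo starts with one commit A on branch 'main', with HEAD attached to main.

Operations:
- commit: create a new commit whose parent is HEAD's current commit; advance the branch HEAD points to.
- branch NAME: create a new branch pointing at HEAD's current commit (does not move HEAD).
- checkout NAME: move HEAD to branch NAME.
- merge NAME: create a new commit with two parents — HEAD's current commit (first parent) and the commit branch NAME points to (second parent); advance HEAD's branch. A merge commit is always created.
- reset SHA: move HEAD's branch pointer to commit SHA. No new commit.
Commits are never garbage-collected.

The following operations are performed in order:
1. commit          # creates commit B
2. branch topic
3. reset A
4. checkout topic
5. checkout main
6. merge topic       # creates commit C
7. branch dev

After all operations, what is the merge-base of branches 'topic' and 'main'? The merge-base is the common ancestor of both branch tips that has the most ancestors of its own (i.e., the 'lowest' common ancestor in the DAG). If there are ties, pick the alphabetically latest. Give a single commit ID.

After op 1 (commit): HEAD=main@B [main=B]
After op 2 (branch): HEAD=main@B [main=B topic=B]
After op 3 (reset): HEAD=main@A [main=A topic=B]
After op 4 (checkout): HEAD=topic@B [main=A topic=B]
After op 5 (checkout): HEAD=main@A [main=A topic=B]
After op 6 (merge): HEAD=main@C [main=C topic=B]
After op 7 (branch): HEAD=main@C [dev=C main=C topic=B]
ancestors(topic=B): ['A', 'B']
ancestors(main=C): ['A', 'B', 'C']
common: ['A', 'B']

Answer: B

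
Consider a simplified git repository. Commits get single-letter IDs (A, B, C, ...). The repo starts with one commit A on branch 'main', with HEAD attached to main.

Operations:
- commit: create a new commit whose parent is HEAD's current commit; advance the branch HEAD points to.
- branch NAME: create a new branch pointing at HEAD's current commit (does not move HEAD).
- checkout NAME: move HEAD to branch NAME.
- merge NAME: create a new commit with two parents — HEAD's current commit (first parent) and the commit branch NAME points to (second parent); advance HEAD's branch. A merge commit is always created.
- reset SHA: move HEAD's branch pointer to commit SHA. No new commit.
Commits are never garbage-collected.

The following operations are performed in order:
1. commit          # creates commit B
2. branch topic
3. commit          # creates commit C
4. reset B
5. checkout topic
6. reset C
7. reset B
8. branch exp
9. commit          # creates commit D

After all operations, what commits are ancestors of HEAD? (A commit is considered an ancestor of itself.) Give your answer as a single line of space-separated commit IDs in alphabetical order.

Answer: A B D

Derivation:
After op 1 (commit): HEAD=main@B [main=B]
After op 2 (branch): HEAD=main@B [main=B topic=B]
After op 3 (commit): HEAD=main@C [main=C topic=B]
After op 4 (reset): HEAD=main@B [main=B topic=B]
After op 5 (checkout): HEAD=topic@B [main=B topic=B]
After op 6 (reset): HEAD=topic@C [main=B topic=C]
After op 7 (reset): HEAD=topic@B [main=B topic=B]
After op 8 (branch): HEAD=topic@B [exp=B main=B topic=B]
After op 9 (commit): HEAD=topic@D [exp=B main=B topic=D]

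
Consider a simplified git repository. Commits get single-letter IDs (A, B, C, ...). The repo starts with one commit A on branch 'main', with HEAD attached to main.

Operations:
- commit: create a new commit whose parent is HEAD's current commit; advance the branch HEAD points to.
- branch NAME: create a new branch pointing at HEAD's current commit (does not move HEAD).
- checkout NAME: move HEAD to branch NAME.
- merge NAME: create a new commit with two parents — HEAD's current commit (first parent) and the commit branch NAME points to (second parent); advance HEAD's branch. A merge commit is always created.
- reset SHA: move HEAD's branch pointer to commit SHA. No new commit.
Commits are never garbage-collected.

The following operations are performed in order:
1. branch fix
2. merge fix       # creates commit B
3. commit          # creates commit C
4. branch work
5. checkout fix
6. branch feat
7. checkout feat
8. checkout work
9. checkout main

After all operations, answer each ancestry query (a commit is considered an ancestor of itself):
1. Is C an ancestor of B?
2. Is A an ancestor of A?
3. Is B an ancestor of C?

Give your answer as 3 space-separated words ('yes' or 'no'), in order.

Answer: no yes yes

Derivation:
After op 1 (branch): HEAD=main@A [fix=A main=A]
After op 2 (merge): HEAD=main@B [fix=A main=B]
After op 3 (commit): HEAD=main@C [fix=A main=C]
After op 4 (branch): HEAD=main@C [fix=A main=C work=C]
After op 5 (checkout): HEAD=fix@A [fix=A main=C work=C]
After op 6 (branch): HEAD=fix@A [feat=A fix=A main=C work=C]
After op 7 (checkout): HEAD=feat@A [feat=A fix=A main=C work=C]
After op 8 (checkout): HEAD=work@C [feat=A fix=A main=C work=C]
After op 9 (checkout): HEAD=main@C [feat=A fix=A main=C work=C]
ancestors(B) = {A,B}; C in? no
ancestors(A) = {A}; A in? yes
ancestors(C) = {A,B,C}; B in? yes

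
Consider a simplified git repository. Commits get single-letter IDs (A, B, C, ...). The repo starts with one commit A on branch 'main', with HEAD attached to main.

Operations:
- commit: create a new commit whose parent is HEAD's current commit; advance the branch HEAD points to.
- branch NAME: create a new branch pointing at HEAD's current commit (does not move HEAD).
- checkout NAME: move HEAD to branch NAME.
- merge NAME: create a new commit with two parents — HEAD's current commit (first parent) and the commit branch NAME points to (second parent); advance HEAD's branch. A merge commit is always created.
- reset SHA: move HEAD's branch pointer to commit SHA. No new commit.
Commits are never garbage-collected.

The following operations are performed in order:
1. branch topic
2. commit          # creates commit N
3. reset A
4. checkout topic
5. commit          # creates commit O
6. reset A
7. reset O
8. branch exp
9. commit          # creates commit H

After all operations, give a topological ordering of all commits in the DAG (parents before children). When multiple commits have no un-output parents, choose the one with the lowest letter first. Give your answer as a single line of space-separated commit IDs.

After op 1 (branch): HEAD=main@A [main=A topic=A]
After op 2 (commit): HEAD=main@N [main=N topic=A]
After op 3 (reset): HEAD=main@A [main=A topic=A]
After op 4 (checkout): HEAD=topic@A [main=A topic=A]
After op 5 (commit): HEAD=topic@O [main=A topic=O]
After op 6 (reset): HEAD=topic@A [main=A topic=A]
After op 7 (reset): HEAD=topic@O [main=A topic=O]
After op 8 (branch): HEAD=topic@O [exp=O main=A topic=O]
After op 9 (commit): HEAD=topic@H [exp=O main=A topic=H]
commit A: parents=[]
commit H: parents=['O']
commit N: parents=['A']
commit O: parents=['A']

Answer: A N O H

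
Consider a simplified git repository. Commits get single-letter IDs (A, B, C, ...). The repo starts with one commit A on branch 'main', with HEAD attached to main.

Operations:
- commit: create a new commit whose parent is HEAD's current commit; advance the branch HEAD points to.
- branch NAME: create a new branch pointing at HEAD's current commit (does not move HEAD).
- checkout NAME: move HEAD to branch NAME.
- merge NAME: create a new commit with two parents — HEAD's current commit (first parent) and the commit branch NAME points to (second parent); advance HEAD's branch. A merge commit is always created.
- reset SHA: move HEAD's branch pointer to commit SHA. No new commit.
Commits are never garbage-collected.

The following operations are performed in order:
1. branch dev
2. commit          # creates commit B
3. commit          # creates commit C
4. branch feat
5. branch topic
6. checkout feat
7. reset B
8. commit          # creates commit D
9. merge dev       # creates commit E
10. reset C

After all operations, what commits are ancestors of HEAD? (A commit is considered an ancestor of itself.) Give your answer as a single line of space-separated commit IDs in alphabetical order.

Answer: A B C

Derivation:
After op 1 (branch): HEAD=main@A [dev=A main=A]
After op 2 (commit): HEAD=main@B [dev=A main=B]
After op 3 (commit): HEAD=main@C [dev=A main=C]
After op 4 (branch): HEAD=main@C [dev=A feat=C main=C]
After op 5 (branch): HEAD=main@C [dev=A feat=C main=C topic=C]
After op 6 (checkout): HEAD=feat@C [dev=A feat=C main=C topic=C]
After op 7 (reset): HEAD=feat@B [dev=A feat=B main=C topic=C]
After op 8 (commit): HEAD=feat@D [dev=A feat=D main=C topic=C]
After op 9 (merge): HEAD=feat@E [dev=A feat=E main=C topic=C]
After op 10 (reset): HEAD=feat@C [dev=A feat=C main=C topic=C]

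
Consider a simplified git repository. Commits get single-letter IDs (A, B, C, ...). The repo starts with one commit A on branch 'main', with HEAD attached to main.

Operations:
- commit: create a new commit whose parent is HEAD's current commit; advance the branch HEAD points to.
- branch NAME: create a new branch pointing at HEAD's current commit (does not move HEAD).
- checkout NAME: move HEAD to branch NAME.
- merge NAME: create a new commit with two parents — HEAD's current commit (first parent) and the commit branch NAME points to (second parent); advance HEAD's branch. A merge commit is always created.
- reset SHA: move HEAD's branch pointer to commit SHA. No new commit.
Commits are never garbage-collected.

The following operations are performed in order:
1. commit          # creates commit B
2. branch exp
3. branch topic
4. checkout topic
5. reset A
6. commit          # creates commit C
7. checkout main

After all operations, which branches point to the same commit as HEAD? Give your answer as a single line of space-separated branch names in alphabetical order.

Answer: exp main

Derivation:
After op 1 (commit): HEAD=main@B [main=B]
After op 2 (branch): HEAD=main@B [exp=B main=B]
After op 3 (branch): HEAD=main@B [exp=B main=B topic=B]
After op 4 (checkout): HEAD=topic@B [exp=B main=B topic=B]
After op 5 (reset): HEAD=topic@A [exp=B main=B topic=A]
After op 6 (commit): HEAD=topic@C [exp=B main=B topic=C]
After op 7 (checkout): HEAD=main@B [exp=B main=B topic=C]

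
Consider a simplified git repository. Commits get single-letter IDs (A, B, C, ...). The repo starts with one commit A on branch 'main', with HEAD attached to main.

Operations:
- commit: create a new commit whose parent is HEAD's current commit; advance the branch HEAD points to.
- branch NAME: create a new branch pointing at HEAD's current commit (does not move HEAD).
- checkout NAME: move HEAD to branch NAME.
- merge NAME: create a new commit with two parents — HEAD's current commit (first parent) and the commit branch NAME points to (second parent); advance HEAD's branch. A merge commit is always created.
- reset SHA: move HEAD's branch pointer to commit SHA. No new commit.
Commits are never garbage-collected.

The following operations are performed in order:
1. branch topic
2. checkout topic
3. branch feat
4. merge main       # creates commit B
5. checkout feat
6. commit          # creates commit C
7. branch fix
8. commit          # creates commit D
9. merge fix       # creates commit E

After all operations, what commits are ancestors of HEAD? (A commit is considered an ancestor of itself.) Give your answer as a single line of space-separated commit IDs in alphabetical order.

After op 1 (branch): HEAD=main@A [main=A topic=A]
After op 2 (checkout): HEAD=topic@A [main=A topic=A]
After op 3 (branch): HEAD=topic@A [feat=A main=A topic=A]
After op 4 (merge): HEAD=topic@B [feat=A main=A topic=B]
After op 5 (checkout): HEAD=feat@A [feat=A main=A topic=B]
After op 6 (commit): HEAD=feat@C [feat=C main=A topic=B]
After op 7 (branch): HEAD=feat@C [feat=C fix=C main=A topic=B]
After op 8 (commit): HEAD=feat@D [feat=D fix=C main=A topic=B]
After op 9 (merge): HEAD=feat@E [feat=E fix=C main=A topic=B]

Answer: A C D E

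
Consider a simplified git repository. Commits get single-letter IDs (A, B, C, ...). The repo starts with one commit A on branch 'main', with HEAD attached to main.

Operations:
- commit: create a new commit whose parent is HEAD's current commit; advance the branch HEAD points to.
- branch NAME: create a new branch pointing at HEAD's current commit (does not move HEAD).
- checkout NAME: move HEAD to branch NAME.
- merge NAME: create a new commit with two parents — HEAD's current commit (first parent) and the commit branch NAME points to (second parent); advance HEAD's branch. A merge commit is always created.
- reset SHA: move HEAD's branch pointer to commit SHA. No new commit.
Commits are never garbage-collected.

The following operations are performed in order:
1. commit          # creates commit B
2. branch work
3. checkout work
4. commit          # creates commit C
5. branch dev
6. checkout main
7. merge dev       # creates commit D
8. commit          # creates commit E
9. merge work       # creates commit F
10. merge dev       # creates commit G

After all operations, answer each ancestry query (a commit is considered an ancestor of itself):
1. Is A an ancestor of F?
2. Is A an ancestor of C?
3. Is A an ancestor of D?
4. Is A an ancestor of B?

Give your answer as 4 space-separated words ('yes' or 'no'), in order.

Answer: yes yes yes yes

Derivation:
After op 1 (commit): HEAD=main@B [main=B]
After op 2 (branch): HEAD=main@B [main=B work=B]
After op 3 (checkout): HEAD=work@B [main=B work=B]
After op 4 (commit): HEAD=work@C [main=B work=C]
After op 5 (branch): HEAD=work@C [dev=C main=B work=C]
After op 6 (checkout): HEAD=main@B [dev=C main=B work=C]
After op 7 (merge): HEAD=main@D [dev=C main=D work=C]
After op 8 (commit): HEAD=main@E [dev=C main=E work=C]
After op 9 (merge): HEAD=main@F [dev=C main=F work=C]
After op 10 (merge): HEAD=main@G [dev=C main=G work=C]
ancestors(F) = {A,B,C,D,E,F}; A in? yes
ancestors(C) = {A,B,C}; A in? yes
ancestors(D) = {A,B,C,D}; A in? yes
ancestors(B) = {A,B}; A in? yes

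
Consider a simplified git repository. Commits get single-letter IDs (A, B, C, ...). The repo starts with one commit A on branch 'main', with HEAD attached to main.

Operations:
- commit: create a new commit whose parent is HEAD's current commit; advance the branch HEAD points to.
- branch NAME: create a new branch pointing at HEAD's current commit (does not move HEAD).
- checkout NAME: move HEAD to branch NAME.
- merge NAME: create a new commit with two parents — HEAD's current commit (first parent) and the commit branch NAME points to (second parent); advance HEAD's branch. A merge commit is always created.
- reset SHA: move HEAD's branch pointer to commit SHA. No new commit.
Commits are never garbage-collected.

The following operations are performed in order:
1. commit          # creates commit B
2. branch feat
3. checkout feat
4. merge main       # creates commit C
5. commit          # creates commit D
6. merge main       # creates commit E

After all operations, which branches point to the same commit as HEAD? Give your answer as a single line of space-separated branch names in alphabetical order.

After op 1 (commit): HEAD=main@B [main=B]
After op 2 (branch): HEAD=main@B [feat=B main=B]
After op 3 (checkout): HEAD=feat@B [feat=B main=B]
After op 4 (merge): HEAD=feat@C [feat=C main=B]
After op 5 (commit): HEAD=feat@D [feat=D main=B]
After op 6 (merge): HEAD=feat@E [feat=E main=B]

Answer: feat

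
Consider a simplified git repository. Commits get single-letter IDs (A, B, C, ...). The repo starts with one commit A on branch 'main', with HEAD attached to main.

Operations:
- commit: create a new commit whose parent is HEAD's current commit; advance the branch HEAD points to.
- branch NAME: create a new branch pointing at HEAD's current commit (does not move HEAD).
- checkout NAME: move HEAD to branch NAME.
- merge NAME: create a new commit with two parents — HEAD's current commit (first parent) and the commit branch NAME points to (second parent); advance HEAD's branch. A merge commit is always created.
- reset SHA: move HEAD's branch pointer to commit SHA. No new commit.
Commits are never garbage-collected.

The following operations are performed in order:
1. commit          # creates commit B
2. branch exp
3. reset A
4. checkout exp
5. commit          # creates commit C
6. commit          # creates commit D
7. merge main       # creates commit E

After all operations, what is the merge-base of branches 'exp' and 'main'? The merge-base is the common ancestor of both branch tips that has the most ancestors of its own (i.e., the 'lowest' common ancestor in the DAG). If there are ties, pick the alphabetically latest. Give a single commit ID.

Answer: A

Derivation:
After op 1 (commit): HEAD=main@B [main=B]
After op 2 (branch): HEAD=main@B [exp=B main=B]
After op 3 (reset): HEAD=main@A [exp=B main=A]
After op 4 (checkout): HEAD=exp@B [exp=B main=A]
After op 5 (commit): HEAD=exp@C [exp=C main=A]
After op 6 (commit): HEAD=exp@D [exp=D main=A]
After op 7 (merge): HEAD=exp@E [exp=E main=A]
ancestors(exp=E): ['A', 'B', 'C', 'D', 'E']
ancestors(main=A): ['A']
common: ['A']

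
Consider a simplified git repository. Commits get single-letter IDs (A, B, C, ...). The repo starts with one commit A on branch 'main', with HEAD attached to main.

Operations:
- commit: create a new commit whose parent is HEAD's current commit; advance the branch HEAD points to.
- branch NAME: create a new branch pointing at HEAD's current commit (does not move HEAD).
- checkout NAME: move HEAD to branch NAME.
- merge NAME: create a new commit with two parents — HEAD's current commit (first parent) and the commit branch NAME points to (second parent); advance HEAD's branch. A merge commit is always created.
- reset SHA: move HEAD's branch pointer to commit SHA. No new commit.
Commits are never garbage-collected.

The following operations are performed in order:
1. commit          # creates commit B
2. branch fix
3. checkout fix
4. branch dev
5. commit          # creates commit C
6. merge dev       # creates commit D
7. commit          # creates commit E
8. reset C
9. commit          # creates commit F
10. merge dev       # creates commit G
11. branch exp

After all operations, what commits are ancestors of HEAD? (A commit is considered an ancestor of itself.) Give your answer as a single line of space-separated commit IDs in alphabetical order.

After op 1 (commit): HEAD=main@B [main=B]
After op 2 (branch): HEAD=main@B [fix=B main=B]
After op 3 (checkout): HEAD=fix@B [fix=B main=B]
After op 4 (branch): HEAD=fix@B [dev=B fix=B main=B]
After op 5 (commit): HEAD=fix@C [dev=B fix=C main=B]
After op 6 (merge): HEAD=fix@D [dev=B fix=D main=B]
After op 7 (commit): HEAD=fix@E [dev=B fix=E main=B]
After op 8 (reset): HEAD=fix@C [dev=B fix=C main=B]
After op 9 (commit): HEAD=fix@F [dev=B fix=F main=B]
After op 10 (merge): HEAD=fix@G [dev=B fix=G main=B]
After op 11 (branch): HEAD=fix@G [dev=B exp=G fix=G main=B]

Answer: A B C F G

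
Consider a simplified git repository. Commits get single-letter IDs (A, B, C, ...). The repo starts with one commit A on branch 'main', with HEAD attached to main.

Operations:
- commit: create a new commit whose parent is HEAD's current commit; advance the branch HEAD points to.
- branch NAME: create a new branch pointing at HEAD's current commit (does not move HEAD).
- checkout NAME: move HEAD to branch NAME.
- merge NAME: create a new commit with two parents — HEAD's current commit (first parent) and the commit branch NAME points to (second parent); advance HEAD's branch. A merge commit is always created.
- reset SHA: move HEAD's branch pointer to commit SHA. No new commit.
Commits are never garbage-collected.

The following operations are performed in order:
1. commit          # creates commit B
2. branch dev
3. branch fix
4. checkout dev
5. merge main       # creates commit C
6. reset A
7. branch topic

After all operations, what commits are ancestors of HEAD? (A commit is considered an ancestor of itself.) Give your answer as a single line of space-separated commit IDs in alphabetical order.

After op 1 (commit): HEAD=main@B [main=B]
After op 2 (branch): HEAD=main@B [dev=B main=B]
After op 3 (branch): HEAD=main@B [dev=B fix=B main=B]
After op 4 (checkout): HEAD=dev@B [dev=B fix=B main=B]
After op 5 (merge): HEAD=dev@C [dev=C fix=B main=B]
After op 6 (reset): HEAD=dev@A [dev=A fix=B main=B]
After op 7 (branch): HEAD=dev@A [dev=A fix=B main=B topic=A]

Answer: A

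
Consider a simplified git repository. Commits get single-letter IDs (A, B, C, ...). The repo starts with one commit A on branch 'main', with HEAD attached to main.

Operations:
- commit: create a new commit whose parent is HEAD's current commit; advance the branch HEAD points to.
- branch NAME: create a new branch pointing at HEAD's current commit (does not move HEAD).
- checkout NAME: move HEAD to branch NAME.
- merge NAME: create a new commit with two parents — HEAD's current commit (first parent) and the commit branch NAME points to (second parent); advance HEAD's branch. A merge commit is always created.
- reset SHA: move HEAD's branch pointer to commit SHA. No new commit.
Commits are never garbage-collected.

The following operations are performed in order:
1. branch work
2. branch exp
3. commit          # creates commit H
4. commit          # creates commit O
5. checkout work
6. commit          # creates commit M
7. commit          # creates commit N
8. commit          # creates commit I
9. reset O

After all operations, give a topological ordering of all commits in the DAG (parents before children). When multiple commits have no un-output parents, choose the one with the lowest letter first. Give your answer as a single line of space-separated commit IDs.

Answer: A H M N I O

Derivation:
After op 1 (branch): HEAD=main@A [main=A work=A]
After op 2 (branch): HEAD=main@A [exp=A main=A work=A]
After op 3 (commit): HEAD=main@H [exp=A main=H work=A]
After op 4 (commit): HEAD=main@O [exp=A main=O work=A]
After op 5 (checkout): HEAD=work@A [exp=A main=O work=A]
After op 6 (commit): HEAD=work@M [exp=A main=O work=M]
After op 7 (commit): HEAD=work@N [exp=A main=O work=N]
After op 8 (commit): HEAD=work@I [exp=A main=O work=I]
After op 9 (reset): HEAD=work@O [exp=A main=O work=O]
commit A: parents=[]
commit H: parents=['A']
commit I: parents=['N']
commit M: parents=['A']
commit N: parents=['M']
commit O: parents=['H']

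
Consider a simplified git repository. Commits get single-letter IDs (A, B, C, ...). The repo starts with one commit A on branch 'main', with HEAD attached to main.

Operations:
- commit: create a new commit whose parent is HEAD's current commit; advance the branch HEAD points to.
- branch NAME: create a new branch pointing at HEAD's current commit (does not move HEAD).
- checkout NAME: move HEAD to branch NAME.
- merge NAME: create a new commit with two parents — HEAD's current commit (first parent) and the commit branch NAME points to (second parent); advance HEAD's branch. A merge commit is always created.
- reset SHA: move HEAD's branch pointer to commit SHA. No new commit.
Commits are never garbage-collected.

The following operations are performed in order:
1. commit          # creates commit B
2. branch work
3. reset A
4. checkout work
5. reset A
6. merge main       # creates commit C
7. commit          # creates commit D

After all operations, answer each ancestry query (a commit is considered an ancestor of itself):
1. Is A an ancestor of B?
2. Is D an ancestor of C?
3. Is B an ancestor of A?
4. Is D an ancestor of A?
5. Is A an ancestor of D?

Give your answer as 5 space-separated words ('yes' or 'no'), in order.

Answer: yes no no no yes

Derivation:
After op 1 (commit): HEAD=main@B [main=B]
After op 2 (branch): HEAD=main@B [main=B work=B]
After op 3 (reset): HEAD=main@A [main=A work=B]
After op 4 (checkout): HEAD=work@B [main=A work=B]
After op 5 (reset): HEAD=work@A [main=A work=A]
After op 6 (merge): HEAD=work@C [main=A work=C]
After op 7 (commit): HEAD=work@D [main=A work=D]
ancestors(B) = {A,B}; A in? yes
ancestors(C) = {A,C}; D in? no
ancestors(A) = {A}; B in? no
ancestors(A) = {A}; D in? no
ancestors(D) = {A,C,D}; A in? yes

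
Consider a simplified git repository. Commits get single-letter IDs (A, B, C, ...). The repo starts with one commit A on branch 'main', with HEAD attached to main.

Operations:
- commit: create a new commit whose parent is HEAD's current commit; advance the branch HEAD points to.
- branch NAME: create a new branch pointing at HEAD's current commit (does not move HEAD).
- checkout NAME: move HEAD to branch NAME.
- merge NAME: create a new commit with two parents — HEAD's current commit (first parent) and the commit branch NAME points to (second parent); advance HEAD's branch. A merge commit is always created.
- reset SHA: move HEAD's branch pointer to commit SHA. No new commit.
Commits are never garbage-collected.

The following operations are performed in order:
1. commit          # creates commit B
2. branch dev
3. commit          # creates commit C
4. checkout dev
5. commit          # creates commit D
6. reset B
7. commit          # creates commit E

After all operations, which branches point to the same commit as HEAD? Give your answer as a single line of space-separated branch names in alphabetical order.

Answer: dev

Derivation:
After op 1 (commit): HEAD=main@B [main=B]
After op 2 (branch): HEAD=main@B [dev=B main=B]
After op 3 (commit): HEAD=main@C [dev=B main=C]
After op 4 (checkout): HEAD=dev@B [dev=B main=C]
After op 5 (commit): HEAD=dev@D [dev=D main=C]
After op 6 (reset): HEAD=dev@B [dev=B main=C]
After op 7 (commit): HEAD=dev@E [dev=E main=C]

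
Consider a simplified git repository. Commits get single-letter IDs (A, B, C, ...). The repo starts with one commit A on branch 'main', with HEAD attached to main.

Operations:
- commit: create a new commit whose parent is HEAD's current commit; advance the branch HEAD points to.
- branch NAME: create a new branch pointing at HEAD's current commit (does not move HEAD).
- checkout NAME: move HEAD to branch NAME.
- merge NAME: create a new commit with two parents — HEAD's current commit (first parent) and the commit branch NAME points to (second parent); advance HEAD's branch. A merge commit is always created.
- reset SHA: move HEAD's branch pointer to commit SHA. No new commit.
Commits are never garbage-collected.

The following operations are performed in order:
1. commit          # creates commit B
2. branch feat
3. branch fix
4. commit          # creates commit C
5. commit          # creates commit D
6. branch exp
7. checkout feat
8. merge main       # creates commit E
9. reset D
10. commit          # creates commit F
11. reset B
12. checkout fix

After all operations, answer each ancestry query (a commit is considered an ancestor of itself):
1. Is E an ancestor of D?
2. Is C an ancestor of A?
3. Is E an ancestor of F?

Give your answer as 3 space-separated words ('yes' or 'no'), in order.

After op 1 (commit): HEAD=main@B [main=B]
After op 2 (branch): HEAD=main@B [feat=B main=B]
After op 3 (branch): HEAD=main@B [feat=B fix=B main=B]
After op 4 (commit): HEAD=main@C [feat=B fix=B main=C]
After op 5 (commit): HEAD=main@D [feat=B fix=B main=D]
After op 6 (branch): HEAD=main@D [exp=D feat=B fix=B main=D]
After op 7 (checkout): HEAD=feat@B [exp=D feat=B fix=B main=D]
After op 8 (merge): HEAD=feat@E [exp=D feat=E fix=B main=D]
After op 9 (reset): HEAD=feat@D [exp=D feat=D fix=B main=D]
After op 10 (commit): HEAD=feat@F [exp=D feat=F fix=B main=D]
After op 11 (reset): HEAD=feat@B [exp=D feat=B fix=B main=D]
After op 12 (checkout): HEAD=fix@B [exp=D feat=B fix=B main=D]
ancestors(D) = {A,B,C,D}; E in? no
ancestors(A) = {A}; C in? no
ancestors(F) = {A,B,C,D,F}; E in? no

Answer: no no no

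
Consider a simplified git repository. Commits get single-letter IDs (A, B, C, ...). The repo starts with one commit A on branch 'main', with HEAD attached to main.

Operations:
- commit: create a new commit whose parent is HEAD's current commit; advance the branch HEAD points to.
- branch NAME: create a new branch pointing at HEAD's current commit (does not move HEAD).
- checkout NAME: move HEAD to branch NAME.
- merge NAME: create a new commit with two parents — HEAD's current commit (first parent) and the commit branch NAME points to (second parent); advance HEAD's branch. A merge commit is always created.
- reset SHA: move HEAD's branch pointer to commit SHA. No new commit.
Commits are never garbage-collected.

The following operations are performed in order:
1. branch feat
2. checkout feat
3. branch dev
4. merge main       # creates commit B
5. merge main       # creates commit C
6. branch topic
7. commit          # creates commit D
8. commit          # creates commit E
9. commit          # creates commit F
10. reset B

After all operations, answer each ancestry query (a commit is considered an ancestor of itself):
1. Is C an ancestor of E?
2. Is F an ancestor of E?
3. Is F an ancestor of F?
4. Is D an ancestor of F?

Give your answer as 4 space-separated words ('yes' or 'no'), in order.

Answer: yes no yes yes

Derivation:
After op 1 (branch): HEAD=main@A [feat=A main=A]
After op 2 (checkout): HEAD=feat@A [feat=A main=A]
After op 3 (branch): HEAD=feat@A [dev=A feat=A main=A]
After op 4 (merge): HEAD=feat@B [dev=A feat=B main=A]
After op 5 (merge): HEAD=feat@C [dev=A feat=C main=A]
After op 6 (branch): HEAD=feat@C [dev=A feat=C main=A topic=C]
After op 7 (commit): HEAD=feat@D [dev=A feat=D main=A topic=C]
After op 8 (commit): HEAD=feat@E [dev=A feat=E main=A topic=C]
After op 9 (commit): HEAD=feat@F [dev=A feat=F main=A topic=C]
After op 10 (reset): HEAD=feat@B [dev=A feat=B main=A topic=C]
ancestors(E) = {A,B,C,D,E}; C in? yes
ancestors(E) = {A,B,C,D,E}; F in? no
ancestors(F) = {A,B,C,D,E,F}; F in? yes
ancestors(F) = {A,B,C,D,E,F}; D in? yes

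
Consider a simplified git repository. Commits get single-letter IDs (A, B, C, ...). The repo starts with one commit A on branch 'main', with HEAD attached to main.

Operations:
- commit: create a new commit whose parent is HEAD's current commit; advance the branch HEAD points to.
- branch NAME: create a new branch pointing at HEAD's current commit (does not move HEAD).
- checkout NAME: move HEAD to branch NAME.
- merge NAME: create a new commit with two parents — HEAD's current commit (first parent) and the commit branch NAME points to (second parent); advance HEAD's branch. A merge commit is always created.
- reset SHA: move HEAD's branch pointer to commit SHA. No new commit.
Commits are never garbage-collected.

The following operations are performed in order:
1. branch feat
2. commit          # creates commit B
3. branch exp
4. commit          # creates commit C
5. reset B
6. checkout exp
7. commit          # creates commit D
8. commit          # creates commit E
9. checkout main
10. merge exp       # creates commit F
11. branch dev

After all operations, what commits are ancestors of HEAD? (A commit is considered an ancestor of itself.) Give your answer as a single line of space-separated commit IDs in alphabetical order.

After op 1 (branch): HEAD=main@A [feat=A main=A]
After op 2 (commit): HEAD=main@B [feat=A main=B]
After op 3 (branch): HEAD=main@B [exp=B feat=A main=B]
After op 4 (commit): HEAD=main@C [exp=B feat=A main=C]
After op 5 (reset): HEAD=main@B [exp=B feat=A main=B]
After op 6 (checkout): HEAD=exp@B [exp=B feat=A main=B]
After op 7 (commit): HEAD=exp@D [exp=D feat=A main=B]
After op 8 (commit): HEAD=exp@E [exp=E feat=A main=B]
After op 9 (checkout): HEAD=main@B [exp=E feat=A main=B]
After op 10 (merge): HEAD=main@F [exp=E feat=A main=F]
After op 11 (branch): HEAD=main@F [dev=F exp=E feat=A main=F]

Answer: A B D E F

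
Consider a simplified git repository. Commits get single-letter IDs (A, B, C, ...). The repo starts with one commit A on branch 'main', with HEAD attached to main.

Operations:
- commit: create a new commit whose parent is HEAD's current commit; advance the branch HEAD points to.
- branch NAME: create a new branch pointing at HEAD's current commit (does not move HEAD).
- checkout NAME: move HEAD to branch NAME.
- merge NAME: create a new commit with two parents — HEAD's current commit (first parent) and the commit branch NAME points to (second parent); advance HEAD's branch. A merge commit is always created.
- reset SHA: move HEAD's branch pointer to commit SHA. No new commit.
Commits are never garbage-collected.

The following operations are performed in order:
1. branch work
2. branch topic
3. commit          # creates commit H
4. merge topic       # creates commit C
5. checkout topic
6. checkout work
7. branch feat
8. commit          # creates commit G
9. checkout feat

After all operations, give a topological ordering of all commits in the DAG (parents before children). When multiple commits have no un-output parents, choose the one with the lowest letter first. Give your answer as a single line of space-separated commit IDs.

After op 1 (branch): HEAD=main@A [main=A work=A]
After op 2 (branch): HEAD=main@A [main=A topic=A work=A]
After op 3 (commit): HEAD=main@H [main=H topic=A work=A]
After op 4 (merge): HEAD=main@C [main=C topic=A work=A]
After op 5 (checkout): HEAD=topic@A [main=C topic=A work=A]
After op 6 (checkout): HEAD=work@A [main=C topic=A work=A]
After op 7 (branch): HEAD=work@A [feat=A main=C topic=A work=A]
After op 8 (commit): HEAD=work@G [feat=A main=C topic=A work=G]
After op 9 (checkout): HEAD=feat@A [feat=A main=C topic=A work=G]
commit A: parents=[]
commit C: parents=['H', 'A']
commit G: parents=['A']
commit H: parents=['A']

Answer: A G H C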